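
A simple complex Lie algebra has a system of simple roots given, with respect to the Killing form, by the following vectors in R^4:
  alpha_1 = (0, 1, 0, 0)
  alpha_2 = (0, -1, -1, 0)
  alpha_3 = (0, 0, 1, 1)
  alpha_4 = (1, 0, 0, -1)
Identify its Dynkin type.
Compute the Cartan integers a_ij = 2(alpha_i, alpha_j)/(alpha_j, alpha_j); the resulting 4x4 Cartan matrix is
[[2, -1, 0, 0], [-2, 2, -1, 0], [0, -1, 2, -1], [0, 0, -1, 2]].
The roots have two lengths (squared-length ratio 2:1); the short ones are alpha_{1}. The associated Dynkin diagram is a chain of 4 nodes with a double edge at one end; the terminal node there is the unique short simple root (B_4), so the type is B_4 (the algebra so(9)).

B4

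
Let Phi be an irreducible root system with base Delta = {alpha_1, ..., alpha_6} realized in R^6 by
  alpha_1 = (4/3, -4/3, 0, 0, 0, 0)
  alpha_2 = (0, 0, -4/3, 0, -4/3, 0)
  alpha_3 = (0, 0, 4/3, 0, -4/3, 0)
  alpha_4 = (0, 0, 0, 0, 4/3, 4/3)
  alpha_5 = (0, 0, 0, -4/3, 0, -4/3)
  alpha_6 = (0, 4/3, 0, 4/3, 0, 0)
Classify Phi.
Compute the Cartan integers a_ij = 2(alpha_i, alpha_j)/(alpha_j, alpha_j); the resulting 6x6 Cartan matrix is
[[2, 0, 0, 0, 0, -1], [0, 2, 0, -1, 0, 0], [0, 0, 2, -1, 0, 0], [0, -1, -1, 2, -1, 0], [0, 0, 0, -1, 2, -1], [-1, 0, 0, 0, -1, 2]].
All simple roots have the same length, so the diagram is simply laced. The associated Dynkin diagram is a chain of 4 nodes with a fork of two nodes at one end (D_6), so the type is D_6 (the algebra so(12)).

D_6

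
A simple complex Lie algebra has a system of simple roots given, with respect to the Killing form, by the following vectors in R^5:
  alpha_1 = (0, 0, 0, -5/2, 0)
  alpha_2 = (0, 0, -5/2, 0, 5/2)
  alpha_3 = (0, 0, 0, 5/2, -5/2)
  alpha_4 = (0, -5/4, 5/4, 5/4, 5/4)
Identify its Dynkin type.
type F_4

Compute the Cartan integers a_ij = 2(alpha_i, alpha_j)/(alpha_j, alpha_j); the resulting 4x4 Cartan matrix is
[[2, 0, -1, -1], [0, 2, -1, 0], [-2, -1, 2, 0], [-1, 0, 0, 2]].
The roots have two lengths (squared-length ratio 2:1); the short ones are alpha_{1,4}. The associated Dynkin diagram is a chain of 4 nodes with a double edge between the middle two (F_4), so the type is F_4.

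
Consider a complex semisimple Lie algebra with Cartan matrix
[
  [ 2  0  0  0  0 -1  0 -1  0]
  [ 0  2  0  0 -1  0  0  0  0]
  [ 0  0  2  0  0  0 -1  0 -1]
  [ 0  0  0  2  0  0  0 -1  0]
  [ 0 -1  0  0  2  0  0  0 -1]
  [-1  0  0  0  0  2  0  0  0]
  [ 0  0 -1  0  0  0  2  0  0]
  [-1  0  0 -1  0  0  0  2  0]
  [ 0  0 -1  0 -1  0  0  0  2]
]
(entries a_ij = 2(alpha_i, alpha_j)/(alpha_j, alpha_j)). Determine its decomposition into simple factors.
The diagram associated to this matrix has two connected components: the simple roots {alpha_1, alpha_4, alpha_6, alpha_8} form a chain of 4 nodes with single edges (A_4), and {alpha_2, alpha_3, alpha_5, alpha_7, alpha_9} form a chain of 5 nodes with single edges (A_5). A semisimple Lie algebra decomposes uniquely as the direct sum of simple ideals, one per connected component of its Dynkin diagram, so g ≅ A_4 ⊕ A_5 (dimension 24 + 35 = 59).

A_4 + A_5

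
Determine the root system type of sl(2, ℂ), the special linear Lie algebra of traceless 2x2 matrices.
This is sl(2), which has dimension 2^2 - 1 = 3 and rank 2 - 1 = 1 (a Cartan subalgebra is the diagonal traceless matrices). In the classification of classical Lie algebras, the special linear algebra sl(n+1) has type A_n; here n = 1, so the Dynkin diagram is a chain of 1 nodes with single edges (A_1). Hence the type is A_1.

A_1 (sl(2))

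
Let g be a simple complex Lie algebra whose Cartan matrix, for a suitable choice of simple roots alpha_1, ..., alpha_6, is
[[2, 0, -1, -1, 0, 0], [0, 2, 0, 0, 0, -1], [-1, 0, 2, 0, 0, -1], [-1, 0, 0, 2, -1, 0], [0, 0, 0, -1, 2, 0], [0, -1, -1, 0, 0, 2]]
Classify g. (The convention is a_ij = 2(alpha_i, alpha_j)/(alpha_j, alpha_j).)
A6

The matrix has rank 6 with 2's on the diagonal. Reading the off-diagonal entries as Dynkin edges (a single edge where a_ij = a_ji = -1; a double or triple edge where a_ij * a_ji = 2 or 3), the diagram is a chain of 6 nodes with single edges (A_6). One simple-root ordering that puts it in standard form is (alpha_5, alpha_4, alpha_1, alpha_3, alpha_6, alpha_2). So the algebra is type A_6, i.e. sl(7).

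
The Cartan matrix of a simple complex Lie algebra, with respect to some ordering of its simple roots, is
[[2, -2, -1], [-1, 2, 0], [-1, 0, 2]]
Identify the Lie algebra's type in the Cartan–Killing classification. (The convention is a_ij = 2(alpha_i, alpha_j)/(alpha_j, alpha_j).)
B3

The matrix has rank 3 with 2's on the diagonal. Reading the off-diagonal entries as Dynkin edges (a single edge where a_ij = a_ji = -1; a double or triple edge where a_ij * a_ji = 2 or 3), the diagram is a chain of 3 nodes with a double edge at one end; the terminal node there is the unique short simple root (B_3). One simple-root ordering that puts it in standard form is (alpha_3, alpha_1, alpha_2). So the algebra is type B_3, i.e. so(7).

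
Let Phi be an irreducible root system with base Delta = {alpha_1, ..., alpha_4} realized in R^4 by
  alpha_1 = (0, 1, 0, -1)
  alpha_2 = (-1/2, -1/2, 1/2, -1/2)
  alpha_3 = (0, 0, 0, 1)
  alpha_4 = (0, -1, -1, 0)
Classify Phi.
Compute the Cartan integers a_ij = 2(alpha_i, alpha_j)/(alpha_j, alpha_j); the resulting 4x4 Cartan matrix is
[[2, 0, -2, -1], [0, 2, -1, 0], [-1, -1, 2, 0], [-1, 0, 0, 2]].
The roots have two lengths (squared-length ratio 2:1); the short ones are alpha_{2,3}. The associated Dynkin diagram is a chain of 4 nodes with a double edge between the middle two (F_4), so the type is F_4.

F_4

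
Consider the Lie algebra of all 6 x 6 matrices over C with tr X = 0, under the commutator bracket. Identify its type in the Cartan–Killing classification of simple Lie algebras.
A5

This is sl(6), which has dimension 6^2 - 1 = 35 and rank 6 - 1 = 5 (a Cartan subalgebra is the diagonal traceless matrices). In the classification of classical Lie algebras, the special linear algebra sl(n+1) has type A_n; here n = 5, so the Dynkin diagram is a chain of 5 nodes with single edges (A_5). Hence the type is A_5.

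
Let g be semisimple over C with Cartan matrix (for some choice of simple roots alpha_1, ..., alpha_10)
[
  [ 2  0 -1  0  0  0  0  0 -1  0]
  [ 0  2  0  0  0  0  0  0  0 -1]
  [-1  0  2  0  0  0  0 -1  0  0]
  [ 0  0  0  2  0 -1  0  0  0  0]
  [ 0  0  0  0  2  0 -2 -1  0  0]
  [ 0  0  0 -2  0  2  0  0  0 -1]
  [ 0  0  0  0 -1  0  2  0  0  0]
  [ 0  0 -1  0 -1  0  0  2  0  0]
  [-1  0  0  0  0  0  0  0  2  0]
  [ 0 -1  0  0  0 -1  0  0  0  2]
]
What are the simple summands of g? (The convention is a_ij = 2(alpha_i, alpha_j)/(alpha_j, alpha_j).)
The diagram associated to this matrix has two connected components: the simple roots {alpha_2, alpha_4, alpha_6, alpha_10} form a chain of 4 nodes with a double edge at one end; the terminal node there is the unique short simple root (B_4), and {alpha_1, alpha_3, alpha_5, alpha_7, alpha_8, alpha_9} form a chain of 6 nodes with a double edge at one end; the terminal node there is the unique short simple root (B_6). A semisimple Lie algebra decomposes uniquely as the direct sum of simple ideals, one per connected component of its Dynkin diagram, so g ≅ B_4 ⊕ B_6 (dimension 36 + 78 = 114).

B_4 + B_6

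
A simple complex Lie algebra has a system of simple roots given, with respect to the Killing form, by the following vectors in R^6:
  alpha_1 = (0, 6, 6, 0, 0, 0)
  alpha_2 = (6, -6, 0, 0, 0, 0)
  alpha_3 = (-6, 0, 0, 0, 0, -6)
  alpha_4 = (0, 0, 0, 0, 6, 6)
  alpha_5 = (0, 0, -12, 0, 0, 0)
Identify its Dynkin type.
C_5

Compute the Cartan integers a_ij = 2(alpha_i, alpha_j)/(alpha_j, alpha_j); the resulting 5x5 Cartan matrix is
[[2, -1, 0, 0, -1], [-1, 2, -1, 0, 0], [0, -1, 2, -1, 0], [0, 0, -1, 2, 0], [-2, 0, 0, 0, 2]].
The roots have two lengths (squared-length ratio 2:1); the short ones are alpha_{1,2,3,4}. The associated Dynkin diagram is a chain of 5 nodes with a double edge at one end; the terminal node there is the unique long simple root (C_5), so the type is C_5 (the algebra sp(10)).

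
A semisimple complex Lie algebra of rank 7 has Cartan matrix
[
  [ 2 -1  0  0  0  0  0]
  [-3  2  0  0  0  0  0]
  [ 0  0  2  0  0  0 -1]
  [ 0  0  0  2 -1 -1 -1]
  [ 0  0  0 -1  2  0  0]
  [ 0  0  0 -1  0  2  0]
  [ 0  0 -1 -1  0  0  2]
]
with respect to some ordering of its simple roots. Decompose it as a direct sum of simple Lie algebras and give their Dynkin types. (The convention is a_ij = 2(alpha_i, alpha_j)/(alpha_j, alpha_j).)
The diagram associated to this matrix has two connected components: the simple roots {alpha_3, alpha_4, alpha_5, alpha_6, alpha_7} form a chain of 3 nodes with a fork of two nodes at one end (D_5), and {alpha_1, alpha_2} form two nodes joined by a triple edge (G_2). A semisimple Lie algebra decomposes uniquely as the direct sum of simple ideals, one per connected component of its Dynkin diagram, so g ≅ D_5 ⊕ G_2 (dimension 45 + 14 = 59).

D5 + G2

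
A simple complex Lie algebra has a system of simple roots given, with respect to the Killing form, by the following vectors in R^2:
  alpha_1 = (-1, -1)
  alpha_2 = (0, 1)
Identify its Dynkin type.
B_2 (so(5))

Compute the Cartan integers a_ij = 2(alpha_i, alpha_j)/(alpha_j, alpha_j); the resulting 2x2 Cartan matrix is
[[2, -2], [-1, 2]].
The roots have two lengths (squared-length ratio 2:1); the short ones are alpha_{2}. The associated Dynkin diagram is a chain of 2 nodes with a double edge at one end; the terminal node there is the unique short simple root (B_2), so the type is B_2 (the algebra so(5)).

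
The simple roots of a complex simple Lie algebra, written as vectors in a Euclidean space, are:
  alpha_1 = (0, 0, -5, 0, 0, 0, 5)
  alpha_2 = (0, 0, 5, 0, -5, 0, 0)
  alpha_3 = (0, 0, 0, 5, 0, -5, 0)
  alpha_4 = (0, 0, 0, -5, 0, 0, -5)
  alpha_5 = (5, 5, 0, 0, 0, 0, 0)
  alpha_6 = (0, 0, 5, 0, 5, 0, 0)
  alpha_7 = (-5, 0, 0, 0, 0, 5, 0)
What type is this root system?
Compute the Cartan integers a_ij = 2(alpha_i, alpha_j)/(alpha_j, alpha_j); the resulting 7x7 Cartan matrix is
[[2, -1, 0, -1, 0, -1, 0], [-1, 2, 0, 0, 0, 0, 0], [0, 0, 2, -1, 0, 0, -1], [-1, 0, -1, 2, 0, 0, 0], [0, 0, 0, 0, 2, 0, -1], [-1, 0, 0, 0, 0, 2, 0], [0, 0, -1, 0, -1, 0, 2]].
All simple roots have the same length, so the diagram is simply laced. The associated Dynkin diagram is a chain of 5 nodes with a fork of two nodes at one end (D_7), so the type is D_7 (the algebra so(14)).

D_7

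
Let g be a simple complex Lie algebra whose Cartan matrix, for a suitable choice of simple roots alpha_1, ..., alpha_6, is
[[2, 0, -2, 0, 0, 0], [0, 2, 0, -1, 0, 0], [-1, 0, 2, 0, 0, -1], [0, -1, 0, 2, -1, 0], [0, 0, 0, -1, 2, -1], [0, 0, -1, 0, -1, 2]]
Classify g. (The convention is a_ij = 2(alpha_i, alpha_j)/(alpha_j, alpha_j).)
The matrix has rank 6 with 2's on the diagonal. Reading the off-diagonal entries as Dynkin edges (a single edge where a_ij = a_ji = -1; a double or triple edge where a_ij * a_ji = 2 or 3), the diagram is a chain of 6 nodes with a double edge at one end; the terminal node there is the unique long simple root (C_6). One simple-root ordering that puts it in standard form is (alpha_2, alpha_4, alpha_5, alpha_6, alpha_3, alpha_1). So the algebra is type C_6, i.e. sp(12).

C6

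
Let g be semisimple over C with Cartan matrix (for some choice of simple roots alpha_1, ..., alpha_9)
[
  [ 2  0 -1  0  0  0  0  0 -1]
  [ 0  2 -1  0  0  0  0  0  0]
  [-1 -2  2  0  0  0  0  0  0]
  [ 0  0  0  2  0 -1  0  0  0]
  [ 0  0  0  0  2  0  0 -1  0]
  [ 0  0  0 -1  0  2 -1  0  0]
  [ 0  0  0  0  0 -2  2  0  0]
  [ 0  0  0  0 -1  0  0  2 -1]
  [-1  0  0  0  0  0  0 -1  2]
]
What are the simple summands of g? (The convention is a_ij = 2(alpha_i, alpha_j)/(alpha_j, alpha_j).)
The diagram associated to this matrix has two connected components: the simple roots {alpha_1, alpha_2, alpha_3, alpha_5, alpha_8, alpha_9} form a chain of 6 nodes with a double edge at one end; the terminal node there is the unique short simple root (B_6), and {alpha_4, alpha_6, alpha_7} form a chain of 3 nodes with a double edge at one end; the terminal node there is the unique long simple root (C_3). A semisimple Lie algebra decomposes uniquely as the direct sum of simple ideals, one per connected component of its Dynkin diagram, so g ≅ B_6 ⊕ C_3 (dimension 78 + 21 = 99).

type B_6 + type C_3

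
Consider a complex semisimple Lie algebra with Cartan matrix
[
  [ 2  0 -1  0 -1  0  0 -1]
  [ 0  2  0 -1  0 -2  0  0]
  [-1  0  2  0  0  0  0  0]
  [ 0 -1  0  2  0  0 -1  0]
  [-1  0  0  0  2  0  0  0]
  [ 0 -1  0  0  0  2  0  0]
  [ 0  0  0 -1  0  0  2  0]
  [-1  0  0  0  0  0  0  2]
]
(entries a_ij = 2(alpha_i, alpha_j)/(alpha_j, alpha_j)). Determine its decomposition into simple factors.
B_4 ⊕ D_4

The diagram associated to this matrix has two connected components: the simple roots {alpha_2, alpha_4, alpha_6, alpha_7} form a chain of 4 nodes with a double edge at one end; the terminal node there is the unique short simple root (B_4), and {alpha_1, alpha_3, alpha_5, alpha_8} form a chain of 2 nodes with a fork of two nodes at one end (D_4). A semisimple Lie algebra decomposes uniquely as the direct sum of simple ideals, one per connected component of its Dynkin diagram, so g ≅ B_4 ⊕ D_4 (dimension 36 + 28 = 64).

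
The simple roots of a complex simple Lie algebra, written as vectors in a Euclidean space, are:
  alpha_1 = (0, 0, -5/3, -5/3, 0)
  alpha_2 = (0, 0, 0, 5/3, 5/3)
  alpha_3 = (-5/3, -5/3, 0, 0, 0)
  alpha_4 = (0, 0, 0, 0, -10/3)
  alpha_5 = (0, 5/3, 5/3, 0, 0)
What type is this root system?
Compute the Cartan integers a_ij = 2(alpha_i, alpha_j)/(alpha_j, alpha_j); the resulting 5x5 Cartan matrix is
[[2, -1, 0, 0, -1], [-1, 2, 0, -1, 0], [0, 0, 2, 0, -1], [0, -2, 0, 2, 0], [-1, 0, -1, 0, 2]].
The roots have two lengths (squared-length ratio 2:1); the short ones are alpha_{1,2,3,5}. The associated Dynkin diagram is a chain of 5 nodes with a double edge at one end; the terminal node there is the unique long simple root (C_5), so the type is C_5 (the algebra sp(10)).

type C_5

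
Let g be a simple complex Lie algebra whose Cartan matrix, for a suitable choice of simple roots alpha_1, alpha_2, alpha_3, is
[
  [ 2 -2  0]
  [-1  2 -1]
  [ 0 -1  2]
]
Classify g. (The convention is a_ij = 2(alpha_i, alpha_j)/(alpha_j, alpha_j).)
The matrix has rank 3 with 2's on the diagonal. Reading the off-diagonal entries as Dynkin edges (a single edge where a_ij = a_ji = -1; a double or triple edge where a_ij * a_ji = 2 or 3), the diagram is a chain of 3 nodes with a double edge at one end; the terminal node there is the unique long simple root (C_3). One simple-root ordering that puts it in standard form is (alpha_3, alpha_2, alpha_1). So the algebra is type C_3, i.e. sp(6).

C_3 (sp(6))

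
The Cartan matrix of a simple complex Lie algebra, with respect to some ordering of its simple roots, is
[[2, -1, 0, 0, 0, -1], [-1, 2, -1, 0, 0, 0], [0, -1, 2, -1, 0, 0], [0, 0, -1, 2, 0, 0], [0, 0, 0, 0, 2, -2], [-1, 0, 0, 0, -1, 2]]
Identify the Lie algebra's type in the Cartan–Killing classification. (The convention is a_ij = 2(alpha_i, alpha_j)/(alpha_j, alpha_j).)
The matrix has rank 6 with 2's on the diagonal. Reading the off-diagonal entries as Dynkin edges (a single edge where a_ij = a_ji = -1; a double or triple edge where a_ij * a_ji = 2 or 3), the diagram is a chain of 6 nodes with a double edge at one end; the terminal node there is the unique long simple root (C_6). One simple-root ordering that puts it in standard form is (alpha_4, alpha_3, alpha_2, alpha_1, alpha_6, alpha_5). So the algebra is type C_6, i.e. sp(12).

C6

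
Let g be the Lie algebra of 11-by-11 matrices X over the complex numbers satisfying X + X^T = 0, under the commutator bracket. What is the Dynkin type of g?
B5

This is so(11) with 11 odd, which has dimension 11(11-1)/2 = 55 and rank (11-1)/2 = 5. In the classification of classical Lie algebras, the orthogonal algebra so(2n+1) in an odd number of variables has type B_n; here n = 5, so the Dynkin diagram is a chain of 5 nodes with a double edge at one end; the terminal node there is the unique short simple root (B_5). Hence the type is B_5.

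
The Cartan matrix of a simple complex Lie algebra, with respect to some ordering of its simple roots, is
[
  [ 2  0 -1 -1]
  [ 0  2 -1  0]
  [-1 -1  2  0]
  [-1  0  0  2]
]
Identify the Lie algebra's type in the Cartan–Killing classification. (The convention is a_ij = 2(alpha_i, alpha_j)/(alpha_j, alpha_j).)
The matrix has rank 4 with 2's on the diagonal. Reading the off-diagonal entries as Dynkin edges (a single edge where a_ij = a_ji = -1; a double or triple edge where a_ij * a_ji = 2 or 3), the diagram is a chain of 4 nodes with single edges (A_4). One simple-root ordering that puts it in standard form is (alpha_2, alpha_3, alpha_1, alpha_4). So the algebra is type A_4, i.e. sl(5).

A_4 (sl(5))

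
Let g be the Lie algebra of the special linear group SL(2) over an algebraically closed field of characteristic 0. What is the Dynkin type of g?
A_1 (sl(2))

This is sl(2), which has dimension 2^2 - 1 = 3 and rank 2 - 1 = 1 (a Cartan subalgebra is the diagonal traceless matrices). In the classification of classical Lie algebras, the special linear algebra sl(n+1) has type A_n; here n = 1, so the Dynkin diagram is a chain of 1 nodes with single edges (A_1). Hence the type is A_1.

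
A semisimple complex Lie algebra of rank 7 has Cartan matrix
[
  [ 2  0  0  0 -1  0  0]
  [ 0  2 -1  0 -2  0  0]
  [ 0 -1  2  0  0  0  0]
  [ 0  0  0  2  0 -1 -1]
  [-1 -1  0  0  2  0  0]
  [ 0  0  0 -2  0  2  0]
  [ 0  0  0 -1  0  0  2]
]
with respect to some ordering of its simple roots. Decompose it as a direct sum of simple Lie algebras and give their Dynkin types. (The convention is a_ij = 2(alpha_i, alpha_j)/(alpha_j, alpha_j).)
type C_3 + type F_4

The diagram associated to this matrix has two connected components: the simple roots {alpha_4, alpha_6, alpha_7} form a chain of 3 nodes with a double edge at one end; the terminal node there is the unique long simple root (C_3), and {alpha_1, alpha_2, alpha_3, alpha_5} form a chain of 4 nodes with a double edge between the middle two (F_4). A semisimple Lie algebra decomposes uniquely as the direct sum of simple ideals, one per connected component of its Dynkin diagram, so g ≅ C_3 ⊕ F_4 (dimension 21 + 52 = 73).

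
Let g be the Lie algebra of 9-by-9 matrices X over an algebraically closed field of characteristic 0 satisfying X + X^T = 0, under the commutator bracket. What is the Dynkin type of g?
This is so(9) with 9 odd, which has dimension 9(9-1)/2 = 36 and rank (9-1)/2 = 4. In the classification of classical Lie algebras, the orthogonal algebra so(2n+1) in an odd number of variables has type B_n; here n = 4, so the Dynkin diagram is a chain of 4 nodes with a double edge at one end; the terminal node there is the unique short simple root (B_4). Hence the type is B_4.

B_4 (so(9))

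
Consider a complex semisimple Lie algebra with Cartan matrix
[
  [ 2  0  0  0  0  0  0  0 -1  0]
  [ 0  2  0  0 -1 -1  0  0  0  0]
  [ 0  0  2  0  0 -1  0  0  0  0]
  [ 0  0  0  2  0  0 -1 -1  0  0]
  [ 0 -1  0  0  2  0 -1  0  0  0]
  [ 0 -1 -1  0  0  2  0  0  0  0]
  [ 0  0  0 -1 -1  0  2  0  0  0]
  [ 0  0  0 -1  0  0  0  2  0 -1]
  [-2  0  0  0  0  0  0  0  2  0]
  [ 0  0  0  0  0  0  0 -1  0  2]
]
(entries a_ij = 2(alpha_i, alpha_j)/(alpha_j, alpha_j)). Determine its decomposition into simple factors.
A_8 ⊕ B_2

The diagram associated to this matrix has two connected components: the simple roots {alpha_2, alpha_3, alpha_4, alpha_5, alpha_6, alpha_7, alpha_8, alpha_10} form a chain of 8 nodes with single edges (A_8), and {alpha_1, alpha_9} form a chain of 2 nodes with a double edge at one end; the terminal node there is the unique short simple root (B_2). A semisimple Lie algebra decomposes uniquely as the direct sum of simple ideals, one per connected component of its Dynkin diagram, so g ≅ A_8 ⊕ B_2 (dimension 80 + 10 = 90).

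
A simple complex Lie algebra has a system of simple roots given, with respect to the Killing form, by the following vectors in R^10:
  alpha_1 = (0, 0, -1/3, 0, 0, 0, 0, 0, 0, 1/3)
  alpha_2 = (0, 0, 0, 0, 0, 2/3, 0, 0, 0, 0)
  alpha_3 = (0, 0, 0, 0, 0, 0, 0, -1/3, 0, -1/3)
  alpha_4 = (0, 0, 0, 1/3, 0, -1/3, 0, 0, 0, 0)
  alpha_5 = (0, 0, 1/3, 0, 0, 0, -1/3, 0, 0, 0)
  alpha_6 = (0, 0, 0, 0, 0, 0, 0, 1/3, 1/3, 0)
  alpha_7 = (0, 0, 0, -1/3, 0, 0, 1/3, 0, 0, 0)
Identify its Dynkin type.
C_7 (sp(14))

Compute the Cartan integers a_ij = 2(alpha_i, alpha_j)/(alpha_j, alpha_j); the resulting 7x7 Cartan matrix is
[[2, 0, -1, 0, -1, 0, 0], [0, 2, 0, -2, 0, 0, 0], [-1, 0, 2, 0, 0, -1, 0], [0, -1, 0, 2, 0, 0, -1], [-1, 0, 0, 0, 2, 0, -1], [0, 0, -1, 0, 0, 2, 0], [0, 0, 0, -1, -1, 0, 2]].
The roots have two lengths (squared-length ratio 2:1); the short ones are alpha_{1,3,4,5,6,7}. The associated Dynkin diagram is a chain of 7 nodes with a double edge at one end; the terminal node there is the unique long simple root (C_7), so the type is C_7 (the algebra sp(14)).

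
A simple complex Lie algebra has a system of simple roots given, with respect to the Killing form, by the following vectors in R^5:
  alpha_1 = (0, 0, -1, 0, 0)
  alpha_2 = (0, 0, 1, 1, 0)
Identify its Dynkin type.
type B_2

Compute the Cartan integers a_ij = 2(alpha_i, alpha_j)/(alpha_j, alpha_j); the resulting 2x2 Cartan matrix is
[[2, -1], [-2, 2]].
The roots have two lengths (squared-length ratio 2:1); the short ones are alpha_{1}. The associated Dynkin diagram is a chain of 2 nodes with a double edge at one end; the terminal node there is the unique short simple root (B_2), so the type is B_2 (the algebra so(5)).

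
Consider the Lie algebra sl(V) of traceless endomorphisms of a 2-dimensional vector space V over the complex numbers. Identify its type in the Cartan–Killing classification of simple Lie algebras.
A_1

This is sl(2), which has dimension 2^2 - 1 = 3 and rank 2 - 1 = 1 (a Cartan subalgebra is the diagonal traceless matrices). In the classification of classical Lie algebras, the special linear algebra sl(n+1) has type A_n; here n = 1, so the Dynkin diagram is a chain of 1 nodes with single edges (A_1). Hence the type is A_1.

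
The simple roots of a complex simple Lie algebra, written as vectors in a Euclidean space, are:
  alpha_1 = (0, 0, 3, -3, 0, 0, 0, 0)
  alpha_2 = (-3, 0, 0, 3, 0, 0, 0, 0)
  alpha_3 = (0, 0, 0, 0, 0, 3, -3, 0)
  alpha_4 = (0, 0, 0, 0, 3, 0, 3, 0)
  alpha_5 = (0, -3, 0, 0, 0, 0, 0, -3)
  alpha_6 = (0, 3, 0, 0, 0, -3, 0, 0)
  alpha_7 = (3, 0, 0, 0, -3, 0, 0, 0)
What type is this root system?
Compute the Cartan integers a_ij = 2(alpha_i, alpha_j)/(alpha_j, alpha_j); the resulting 7x7 Cartan matrix is
[[2, -1, 0, 0, 0, 0, 0], [-1, 2, 0, 0, 0, 0, -1], [0, 0, 2, -1, 0, -1, 0], [0, 0, -1, 2, 0, 0, -1], [0, 0, 0, 0, 2, -1, 0], [0, 0, -1, 0, -1, 2, 0], [0, -1, 0, -1, 0, 0, 2]].
All simple roots have the same length, so the diagram is simply laced. The associated Dynkin diagram is a chain of 7 nodes with single edges (A_7), so the type is A_7 (the algebra sl(8)).

type A_7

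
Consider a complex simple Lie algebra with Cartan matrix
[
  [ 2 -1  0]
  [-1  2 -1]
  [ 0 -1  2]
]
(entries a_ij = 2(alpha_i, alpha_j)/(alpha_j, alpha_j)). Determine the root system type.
The matrix has rank 3 with 2's on the diagonal. Reading the off-diagonal entries as Dynkin edges (a single edge where a_ij = a_ji = -1; a double or triple edge where a_ij * a_ji = 2 or 3), the diagram is a chain of 3 nodes with single edges (A_3). One simple-root ordering that puts it in standard form is (alpha_3, alpha_2, alpha_1). So the algebra is type A_3, i.e. sl(4).

type A_3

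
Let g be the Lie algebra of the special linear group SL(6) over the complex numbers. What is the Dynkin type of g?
This is sl(6), which has dimension 6^2 - 1 = 35 and rank 6 - 1 = 5 (a Cartan subalgebra is the diagonal traceless matrices). In the classification of classical Lie algebras, the special linear algebra sl(n+1) has type A_n; here n = 5, so the Dynkin diagram is a chain of 5 nodes with single edges (A_5). Hence the type is A_5.

type A_5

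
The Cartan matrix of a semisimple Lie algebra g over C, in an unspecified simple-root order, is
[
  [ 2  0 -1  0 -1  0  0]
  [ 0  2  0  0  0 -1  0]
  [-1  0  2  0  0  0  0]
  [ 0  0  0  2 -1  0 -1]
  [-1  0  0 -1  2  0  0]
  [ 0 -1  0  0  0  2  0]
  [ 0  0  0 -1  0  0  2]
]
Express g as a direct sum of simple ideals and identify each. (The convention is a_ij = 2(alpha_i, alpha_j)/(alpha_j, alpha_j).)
A2 ⊕ A5

The diagram associated to this matrix has two connected components: the simple roots {alpha_2, alpha_6} form a chain of 2 nodes with single edges (A_2), and {alpha_1, alpha_3, alpha_4, alpha_5, alpha_7} form a chain of 5 nodes with single edges (A_5). A semisimple Lie algebra decomposes uniquely as the direct sum of simple ideals, one per connected component of its Dynkin diagram, so g ≅ A_2 ⊕ A_5 (dimension 8 + 35 = 43).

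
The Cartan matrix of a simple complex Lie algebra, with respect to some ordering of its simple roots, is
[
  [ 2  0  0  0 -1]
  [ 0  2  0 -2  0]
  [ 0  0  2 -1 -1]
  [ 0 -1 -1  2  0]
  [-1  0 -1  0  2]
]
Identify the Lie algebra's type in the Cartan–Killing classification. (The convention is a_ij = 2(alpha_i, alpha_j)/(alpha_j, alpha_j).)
The matrix has rank 5 with 2's on the diagonal. Reading the off-diagonal entries as Dynkin edges (a single edge where a_ij = a_ji = -1; a double or triple edge where a_ij * a_ji = 2 or 3), the diagram is a chain of 5 nodes with a double edge at one end; the terminal node there is the unique long simple root (C_5). One simple-root ordering that puts it in standard form is (alpha_1, alpha_5, alpha_3, alpha_4, alpha_2). So the algebra is type C_5, i.e. sp(10).

type C_5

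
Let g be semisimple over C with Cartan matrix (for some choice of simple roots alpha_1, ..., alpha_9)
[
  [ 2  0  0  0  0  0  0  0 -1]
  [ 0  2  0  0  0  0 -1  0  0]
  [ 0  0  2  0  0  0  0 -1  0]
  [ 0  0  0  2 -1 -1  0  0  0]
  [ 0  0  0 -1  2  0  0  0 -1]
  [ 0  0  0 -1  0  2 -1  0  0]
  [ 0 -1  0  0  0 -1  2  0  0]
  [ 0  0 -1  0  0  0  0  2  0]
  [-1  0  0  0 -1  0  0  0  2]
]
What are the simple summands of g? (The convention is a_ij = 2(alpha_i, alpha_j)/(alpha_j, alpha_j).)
The diagram associated to this matrix has two connected components: the simple roots {alpha_3, alpha_8} form a chain of 2 nodes with single edges (A_2), and {alpha_1, alpha_2, alpha_4, alpha_5, alpha_6, alpha_7, alpha_9} form a chain of 7 nodes with single edges (A_7). A semisimple Lie algebra decomposes uniquely as the direct sum of simple ideals, one per connected component of its Dynkin diagram, so g ≅ A_2 ⊕ A_7 (dimension 8 + 63 = 71).

A_2 + A_7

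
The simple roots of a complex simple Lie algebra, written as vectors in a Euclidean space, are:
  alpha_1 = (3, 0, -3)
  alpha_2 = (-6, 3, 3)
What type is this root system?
G2

Compute the Cartan integers a_ij = 2(alpha_i, alpha_j)/(alpha_j, alpha_j); the resulting 2x2 Cartan matrix is
[[2, -1], [-3, 2]].
The roots have two lengths (squared-length ratio 3:1); the short ones are alpha_{1}. The associated Dynkin diagram is two nodes joined by a triple edge (G_2), so the type is G_2.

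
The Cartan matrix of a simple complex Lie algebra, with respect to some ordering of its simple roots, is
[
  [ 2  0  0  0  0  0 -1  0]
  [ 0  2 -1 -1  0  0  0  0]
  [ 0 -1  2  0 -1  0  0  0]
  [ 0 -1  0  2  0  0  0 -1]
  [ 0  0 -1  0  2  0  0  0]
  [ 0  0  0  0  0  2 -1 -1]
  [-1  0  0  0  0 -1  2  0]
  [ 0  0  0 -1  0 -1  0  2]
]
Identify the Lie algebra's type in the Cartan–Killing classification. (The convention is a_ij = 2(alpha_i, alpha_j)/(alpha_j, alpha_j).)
A_8 (sl(9))

The matrix has rank 8 with 2's on the diagonal. Reading the off-diagonal entries as Dynkin edges (a single edge where a_ij = a_ji = -1; a double or triple edge where a_ij * a_ji = 2 or 3), the diagram is a chain of 8 nodes with single edges (A_8). One simple-root ordering that puts it in standard form is (alpha_1, alpha_7, alpha_6, alpha_8, alpha_4, alpha_2, alpha_3, alpha_5). So the algebra is type A_8, i.e. sl(9).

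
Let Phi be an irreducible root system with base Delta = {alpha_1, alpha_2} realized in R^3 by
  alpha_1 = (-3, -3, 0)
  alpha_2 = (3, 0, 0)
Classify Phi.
B2

Compute the Cartan integers a_ij = 2(alpha_i, alpha_j)/(alpha_j, alpha_j); the resulting 2x2 Cartan matrix is
[[2, -2], [-1, 2]].
The roots have two lengths (squared-length ratio 2:1); the short ones are alpha_{2}. The associated Dynkin diagram is a chain of 2 nodes with a double edge at one end; the terminal node there is the unique short simple root (B_2), so the type is B_2 (the algebra so(5)).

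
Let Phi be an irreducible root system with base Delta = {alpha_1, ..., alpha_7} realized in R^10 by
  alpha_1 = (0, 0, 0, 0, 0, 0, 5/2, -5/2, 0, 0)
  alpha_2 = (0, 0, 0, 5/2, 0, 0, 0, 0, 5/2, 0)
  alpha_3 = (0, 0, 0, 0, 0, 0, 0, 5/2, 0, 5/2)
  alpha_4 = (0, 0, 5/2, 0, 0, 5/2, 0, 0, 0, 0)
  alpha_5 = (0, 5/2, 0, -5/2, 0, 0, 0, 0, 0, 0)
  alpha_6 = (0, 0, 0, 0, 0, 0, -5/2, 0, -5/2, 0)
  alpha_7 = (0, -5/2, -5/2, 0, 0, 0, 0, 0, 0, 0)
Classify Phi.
Compute the Cartan integers a_ij = 2(alpha_i, alpha_j)/(alpha_j, alpha_j); the resulting 7x7 Cartan matrix is
[[2, 0, -1, 0, 0, -1, 0], [0, 2, 0, 0, -1, -1, 0], [-1, 0, 2, 0, 0, 0, 0], [0, 0, 0, 2, 0, 0, -1], [0, -1, 0, 0, 2, 0, -1], [-1, -1, 0, 0, 0, 2, 0], [0, 0, 0, -1, -1, 0, 2]].
All simple roots have the same length, so the diagram is simply laced. The associated Dynkin diagram is a chain of 7 nodes with single edges (A_7), so the type is A_7 (the algebra sl(8)).

A7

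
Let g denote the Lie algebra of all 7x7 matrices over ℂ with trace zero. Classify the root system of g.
A_6

This is sl(7), which has dimension 7^2 - 1 = 48 and rank 7 - 1 = 6 (a Cartan subalgebra is the diagonal traceless matrices). In the classification of classical Lie algebras, the special linear algebra sl(n+1) has type A_n; here n = 6, so the Dynkin diagram is a chain of 6 nodes with single edges (A_6). Hence the type is A_6.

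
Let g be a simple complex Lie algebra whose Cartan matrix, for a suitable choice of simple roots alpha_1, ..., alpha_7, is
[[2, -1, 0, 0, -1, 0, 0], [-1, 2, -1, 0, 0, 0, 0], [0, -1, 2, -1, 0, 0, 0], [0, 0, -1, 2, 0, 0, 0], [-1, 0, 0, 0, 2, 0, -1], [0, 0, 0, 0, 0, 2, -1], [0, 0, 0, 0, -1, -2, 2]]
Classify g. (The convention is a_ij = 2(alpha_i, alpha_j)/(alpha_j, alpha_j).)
The matrix has rank 7 with 2's on the diagonal. Reading the off-diagonal entries as Dynkin edges (a single edge where a_ij = a_ji = -1; a double or triple edge where a_ij * a_ji = 2 or 3), the diagram is a chain of 7 nodes with a double edge at one end; the terminal node there is the unique short simple root (B_7). One simple-root ordering that puts it in standard form is (alpha_4, alpha_3, alpha_2, alpha_1, alpha_5, alpha_7, alpha_6). So the algebra is type B_7, i.e. so(15).

B7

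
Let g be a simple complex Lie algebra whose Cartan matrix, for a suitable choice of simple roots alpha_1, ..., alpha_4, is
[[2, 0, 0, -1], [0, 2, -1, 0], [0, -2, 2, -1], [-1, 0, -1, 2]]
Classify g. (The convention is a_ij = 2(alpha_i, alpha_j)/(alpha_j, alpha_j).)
The matrix has rank 4 with 2's on the diagonal. Reading the off-diagonal entries as Dynkin edges (a single edge where a_ij = a_ji = -1; a double or triple edge where a_ij * a_ji = 2 or 3), the diagram is a chain of 4 nodes with a double edge at one end; the terminal node there is the unique short simple root (B_4). One simple-root ordering that puts it in standard form is (alpha_1, alpha_4, alpha_3, alpha_2). So the algebra is type B_4, i.e. so(9).

B_4 (so(9))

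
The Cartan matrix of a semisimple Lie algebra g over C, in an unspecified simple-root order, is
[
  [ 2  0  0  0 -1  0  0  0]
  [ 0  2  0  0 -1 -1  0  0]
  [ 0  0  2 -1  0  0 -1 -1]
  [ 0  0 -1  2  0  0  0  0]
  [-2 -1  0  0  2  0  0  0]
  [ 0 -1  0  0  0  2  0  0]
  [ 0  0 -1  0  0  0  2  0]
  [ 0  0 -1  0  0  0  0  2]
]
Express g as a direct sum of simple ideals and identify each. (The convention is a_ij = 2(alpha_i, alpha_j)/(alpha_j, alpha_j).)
B_4 + D_4

The diagram associated to this matrix has two connected components: the simple roots {alpha_1, alpha_2, alpha_5, alpha_6} form a chain of 4 nodes with a double edge at one end; the terminal node there is the unique short simple root (B_4), and {alpha_3, alpha_4, alpha_7, alpha_8} form a chain of 2 nodes with a fork of two nodes at one end (D_4). A semisimple Lie algebra decomposes uniquely as the direct sum of simple ideals, one per connected component of its Dynkin diagram, so g ≅ B_4 ⊕ D_4 (dimension 36 + 28 = 64).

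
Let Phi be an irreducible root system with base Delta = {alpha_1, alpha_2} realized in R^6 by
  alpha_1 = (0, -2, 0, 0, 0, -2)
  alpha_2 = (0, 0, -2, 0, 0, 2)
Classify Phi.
A_2 (sl(3))

Compute the Cartan integers a_ij = 2(alpha_i, alpha_j)/(alpha_j, alpha_j); the resulting 2x2 Cartan matrix is
[[2, -1], [-1, 2]].
All simple roots have the same length, so the diagram is simply laced. The associated Dynkin diagram is a chain of 2 nodes with single edges (A_2), so the type is A_2 (the algebra sl(3)).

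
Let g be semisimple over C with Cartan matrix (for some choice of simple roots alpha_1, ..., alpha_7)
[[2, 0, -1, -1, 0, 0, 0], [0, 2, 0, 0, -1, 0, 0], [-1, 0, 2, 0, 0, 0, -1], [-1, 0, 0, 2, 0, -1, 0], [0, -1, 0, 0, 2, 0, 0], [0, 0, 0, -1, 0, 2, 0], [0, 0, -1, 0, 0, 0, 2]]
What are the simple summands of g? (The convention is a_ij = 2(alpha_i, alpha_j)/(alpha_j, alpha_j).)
A_2 + A_5

The diagram associated to this matrix has two connected components: the simple roots {alpha_2, alpha_5} form a chain of 2 nodes with single edges (A_2), and {alpha_1, alpha_3, alpha_4, alpha_6, alpha_7} form a chain of 5 nodes with single edges (A_5). A semisimple Lie algebra decomposes uniquely as the direct sum of simple ideals, one per connected component of its Dynkin diagram, so g ≅ A_2 ⊕ A_5 (dimension 8 + 35 = 43).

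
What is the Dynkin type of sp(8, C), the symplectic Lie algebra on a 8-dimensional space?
C4

This is sp(8), which has dimension 8(8+1)/2 = 36 and rank 8/2 = 4. In the classification of classical Lie algebras, the symplectic algebra sp(2n) has type C_n; here n = 4, so the Dynkin diagram is a chain of 4 nodes with a double edge at one end; the terminal node there is the unique long simple root (C_4). Hence the type is C_4.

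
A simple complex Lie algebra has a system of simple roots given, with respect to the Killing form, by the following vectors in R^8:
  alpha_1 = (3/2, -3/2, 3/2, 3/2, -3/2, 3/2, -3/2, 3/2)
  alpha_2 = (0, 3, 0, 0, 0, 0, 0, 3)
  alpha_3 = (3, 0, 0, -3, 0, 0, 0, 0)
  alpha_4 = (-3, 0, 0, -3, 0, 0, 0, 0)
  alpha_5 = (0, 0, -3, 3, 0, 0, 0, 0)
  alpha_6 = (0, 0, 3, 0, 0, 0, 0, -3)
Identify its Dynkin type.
Compute the Cartan integers a_ij = 2(alpha_i, alpha_j)/(alpha_j, alpha_j); the resulting 6x6 Cartan matrix is
[[2, 0, 0, -1, 0, 0], [0, 2, 0, 0, 0, -1], [0, 0, 2, 0, -1, 0], [-1, 0, 0, 2, -1, 0], [0, 0, -1, -1, 2, -1], [0, -1, 0, 0, -1, 2]].
All simple roots have the same length, so the diagram is simply laced. The associated Dynkin diagram is a chain of 5 nodes with one extra node attached to the third node from one end (E_6), so the type is E_6.

E6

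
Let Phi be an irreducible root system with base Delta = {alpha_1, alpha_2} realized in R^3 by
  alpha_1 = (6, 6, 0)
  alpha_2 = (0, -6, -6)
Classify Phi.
A_2 (sl(3))

Compute the Cartan integers a_ij = 2(alpha_i, alpha_j)/(alpha_j, alpha_j); the resulting 2x2 Cartan matrix is
[[2, -1], [-1, 2]].
All simple roots have the same length, so the diagram is simply laced. The associated Dynkin diagram is a chain of 2 nodes with single edges (A_2), so the type is A_2 (the algebra sl(3)).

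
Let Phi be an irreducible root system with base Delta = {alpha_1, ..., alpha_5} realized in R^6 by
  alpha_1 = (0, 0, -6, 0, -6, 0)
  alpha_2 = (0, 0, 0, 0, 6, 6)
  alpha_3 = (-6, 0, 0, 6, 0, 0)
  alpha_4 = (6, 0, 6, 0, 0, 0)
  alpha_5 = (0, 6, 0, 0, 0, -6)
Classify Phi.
Compute the Cartan integers a_ij = 2(alpha_i, alpha_j)/(alpha_j, alpha_j); the resulting 5x5 Cartan matrix is
[[2, -1, 0, -1, 0], [-1, 2, 0, 0, -1], [0, 0, 2, -1, 0], [-1, 0, -1, 2, 0], [0, -1, 0, 0, 2]].
All simple roots have the same length, so the diagram is simply laced. The associated Dynkin diagram is a chain of 5 nodes with single edges (A_5), so the type is A_5 (the algebra sl(6)).

type A_5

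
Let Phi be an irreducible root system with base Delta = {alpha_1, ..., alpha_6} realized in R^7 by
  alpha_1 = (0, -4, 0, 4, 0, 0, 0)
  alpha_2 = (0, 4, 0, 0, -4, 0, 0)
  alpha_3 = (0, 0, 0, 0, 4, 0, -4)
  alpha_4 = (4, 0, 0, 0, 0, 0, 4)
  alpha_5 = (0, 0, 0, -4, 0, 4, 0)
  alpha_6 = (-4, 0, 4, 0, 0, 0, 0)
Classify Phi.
Compute the Cartan integers a_ij = 2(alpha_i, alpha_j)/(alpha_j, alpha_j); the resulting 6x6 Cartan matrix is
[[2, -1, 0, 0, -1, 0], [-1, 2, -1, 0, 0, 0], [0, -1, 2, -1, 0, 0], [0, 0, -1, 2, 0, -1], [-1, 0, 0, 0, 2, 0], [0, 0, 0, -1, 0, 2]].
All simple roots have the same length, so the diagram is simply laced. The associated Dynkin diagram is a chain of 6 nodes with single edges (A_6), so the type is A_6 (the algebra sl(7)).

type A_6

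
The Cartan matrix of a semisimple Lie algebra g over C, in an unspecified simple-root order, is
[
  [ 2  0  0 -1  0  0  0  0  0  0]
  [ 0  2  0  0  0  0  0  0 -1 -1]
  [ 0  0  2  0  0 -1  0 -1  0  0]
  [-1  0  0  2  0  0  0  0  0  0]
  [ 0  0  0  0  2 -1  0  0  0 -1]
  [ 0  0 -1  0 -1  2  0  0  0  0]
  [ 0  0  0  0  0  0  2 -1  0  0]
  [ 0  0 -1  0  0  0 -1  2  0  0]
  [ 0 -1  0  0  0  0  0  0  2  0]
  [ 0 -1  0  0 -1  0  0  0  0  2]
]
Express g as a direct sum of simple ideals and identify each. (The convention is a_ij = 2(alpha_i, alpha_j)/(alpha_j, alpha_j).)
The diagram associated to this matrix has two connected components: the simple roots {alpha_1, alpha_4} form a chain of 2 nodes with single edges (A_2), and {alpha_2, alpha_3, alpha_5, alpha_6, alpha_7, alpha_8, alpha_9, alpha_10} form a chain of 8 nodes with single edges (A_8). A semisimple Lie algebra decomposes uniquely as the direct sum of simple ideals, one per connected component of its Dynkin diagram, so g ≅ A_2 ⊕ A_8 (dimension 8 + 80 = 88).

type A_2 + type A_8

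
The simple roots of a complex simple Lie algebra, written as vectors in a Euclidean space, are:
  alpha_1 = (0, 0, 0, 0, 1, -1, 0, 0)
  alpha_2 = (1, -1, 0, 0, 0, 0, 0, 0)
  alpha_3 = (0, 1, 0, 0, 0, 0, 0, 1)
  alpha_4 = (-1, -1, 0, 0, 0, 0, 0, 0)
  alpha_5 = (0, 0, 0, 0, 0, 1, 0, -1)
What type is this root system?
Compute the Cartan integers a_ij = 2(alpha_i, alpha_j)/(alpha_j, alpha_j); the resulting 5x5 Cartan matrix is
[[2, 0, 0, 0, -1], [0, 2, -1, 0, 0], [0, -1, 2, -1, -1], [0, 0, -1, 2, 0], [-1, 0, -1, 0, 2]].
All simple roots have the same length, so the diagram is simply laced. The associated Dynkin diagram is a chain of 3 nodes with a fork of two nodes at one end (D_5), so the type is D_5 (the algebra so(10)).

type D_5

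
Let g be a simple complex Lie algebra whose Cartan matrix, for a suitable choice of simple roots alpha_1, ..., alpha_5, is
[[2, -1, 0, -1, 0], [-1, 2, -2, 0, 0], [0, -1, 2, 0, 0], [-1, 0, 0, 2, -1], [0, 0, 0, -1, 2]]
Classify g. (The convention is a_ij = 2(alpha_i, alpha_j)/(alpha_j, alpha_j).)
type B_5

The matrix has rank 5 with 2's on the diagonal. Reading the off-diagonal entries as Dynkin edges (a single edge where a_ij = a_ji = -1; a double or triple edge where a_ij * a_ji = 2 or 3), the diagram is a chain of 5 nodes with a double edge at one end; the terminal node there is the unique short simple root (B_5). One simple-root ordering that puts it in standard form is (alpha_5, alpha_4, alpha_1, alpha_2, alpha_3). So the algebra is type B_5, i.e. so(11).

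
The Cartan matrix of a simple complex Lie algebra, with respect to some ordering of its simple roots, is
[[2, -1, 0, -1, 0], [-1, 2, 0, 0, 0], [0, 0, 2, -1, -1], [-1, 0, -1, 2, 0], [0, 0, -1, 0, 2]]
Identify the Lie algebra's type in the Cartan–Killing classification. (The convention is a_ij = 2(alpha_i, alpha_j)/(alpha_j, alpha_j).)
type A_5

The matrix has rank 5 with 2's on the diagonal. Reading the off-diagonal entries as Dynkin edges (a single edge where a_ij = a_ji = -1; a double or triple edge where a_ij * a_ji = 2 or 3), the diagram is a chain of 5 nodes with single edges (A_5). One simple-root ordering that puts it in standard form is (alpha_2, alpha_1, alpha_4, alpha_3, alpha_5). So the algebra is type A_5, i.e. sl(6).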